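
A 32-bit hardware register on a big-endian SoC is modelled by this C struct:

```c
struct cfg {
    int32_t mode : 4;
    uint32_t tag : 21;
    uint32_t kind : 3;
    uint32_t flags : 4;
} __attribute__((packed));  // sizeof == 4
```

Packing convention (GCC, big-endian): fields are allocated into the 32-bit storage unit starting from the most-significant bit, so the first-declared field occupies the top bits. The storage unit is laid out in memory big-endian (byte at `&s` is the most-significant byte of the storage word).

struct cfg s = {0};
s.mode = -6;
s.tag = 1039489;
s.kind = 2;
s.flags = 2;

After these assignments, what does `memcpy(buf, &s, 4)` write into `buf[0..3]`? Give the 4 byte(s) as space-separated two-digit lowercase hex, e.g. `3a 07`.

mode (4b) val=-6 bits=0xa at bit 28: 0xa0000000
tag (21b) val=1039489 bits=0xfdc81 at bit 7: 0xa7ee4080
kind (3b) val=2 bits=0x2 at bit 4: 0xa7ee40a0
flags (4b) val=2 bits=0x2 at bit 0: 0xa7ee40a2
word = 0xa7ee40a2 → big-endian bytes:
  [0]=0xa7  [1]=0xee  [2]=0x40  [3]=0xa2

a7 ee 40 a2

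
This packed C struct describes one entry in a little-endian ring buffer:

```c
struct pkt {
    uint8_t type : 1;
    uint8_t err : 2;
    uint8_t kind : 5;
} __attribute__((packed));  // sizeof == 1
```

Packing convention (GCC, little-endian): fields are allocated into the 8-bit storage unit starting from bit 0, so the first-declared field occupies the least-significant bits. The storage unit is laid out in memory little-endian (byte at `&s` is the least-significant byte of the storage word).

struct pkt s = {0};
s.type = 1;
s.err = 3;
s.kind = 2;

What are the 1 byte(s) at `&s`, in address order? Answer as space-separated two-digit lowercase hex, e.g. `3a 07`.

type (1b) val=1 bits=0x1 at bit 0: 0x01
err (2b) val=3 bits=0x3 at bit 1: 0x07
kind (5b) val=2 bits=0x2 at bit 3: 0x17
word = 0x17 → little-endian bytes:
  [0]=0x17

17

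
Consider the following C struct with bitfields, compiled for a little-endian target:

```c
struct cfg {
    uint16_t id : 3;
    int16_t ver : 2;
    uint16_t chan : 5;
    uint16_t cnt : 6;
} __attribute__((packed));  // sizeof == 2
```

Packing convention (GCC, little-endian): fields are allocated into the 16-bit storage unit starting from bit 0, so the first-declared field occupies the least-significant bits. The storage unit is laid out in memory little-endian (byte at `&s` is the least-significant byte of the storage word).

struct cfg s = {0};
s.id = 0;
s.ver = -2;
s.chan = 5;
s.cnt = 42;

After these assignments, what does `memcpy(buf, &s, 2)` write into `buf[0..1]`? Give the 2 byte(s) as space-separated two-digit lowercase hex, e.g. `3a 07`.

[0+:3] id=0 & 0x7 = 0x0; word=0x0000
[3+:2] ver=-2 & 0x3 = 0x2; word=0x0010
[5+:5] chan=5 & 0x1f = 0x5; word=0x00b0
[10+:6] cnt=42 & 0x3f = 0x2a; word=0xa8b0
word = 0xa8b0 → little-endian bytes:
  [0]=0xb0  [1]=0xa8

b0 a8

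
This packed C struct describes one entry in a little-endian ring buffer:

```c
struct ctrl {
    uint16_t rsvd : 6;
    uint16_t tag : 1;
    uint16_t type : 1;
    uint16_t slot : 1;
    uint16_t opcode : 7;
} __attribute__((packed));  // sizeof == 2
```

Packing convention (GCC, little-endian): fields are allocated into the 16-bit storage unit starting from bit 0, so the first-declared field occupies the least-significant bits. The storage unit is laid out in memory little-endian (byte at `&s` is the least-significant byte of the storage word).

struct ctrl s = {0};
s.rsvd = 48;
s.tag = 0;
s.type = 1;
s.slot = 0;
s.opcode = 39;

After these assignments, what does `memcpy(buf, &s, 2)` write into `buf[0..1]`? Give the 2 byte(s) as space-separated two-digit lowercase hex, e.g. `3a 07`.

b0 4e

[0+:6] rsvd=48 & 0x3f = 0x30; word=0x0030
[6+:1] tag=0 & 0x1 = 0x0; word=0x0030
[7+:1] type=1 & 0x1 = 0x1; word=0x00b0
[8+:1] slot=0 & 0x1 = 0x0; word=0x00b0
[9+:7] opcode=39 & 0x7f = 0x27; word=0x4eb0
word = 0x4eb0 → little-endian bytes:
  [0]=0xb0  [1]=0x4e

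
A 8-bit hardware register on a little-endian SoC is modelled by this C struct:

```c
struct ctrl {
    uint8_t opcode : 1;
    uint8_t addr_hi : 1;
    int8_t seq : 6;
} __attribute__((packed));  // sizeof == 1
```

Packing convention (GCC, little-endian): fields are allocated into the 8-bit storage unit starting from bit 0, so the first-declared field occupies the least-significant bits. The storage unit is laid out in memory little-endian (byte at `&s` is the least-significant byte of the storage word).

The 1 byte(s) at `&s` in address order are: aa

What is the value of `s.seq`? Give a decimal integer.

[0]=0xaa (little-endian) → word 0xaa
opcode [0+:1] = (word>>0) & 0x1 = 0
addr_hi [1+:1] = (word>>1) & 0x1 = 1
seq [2+:6] = (word>>2) & 0x3f = 42  ←
seq signed 6b, MSB=1: 42 - 64 = -22

-22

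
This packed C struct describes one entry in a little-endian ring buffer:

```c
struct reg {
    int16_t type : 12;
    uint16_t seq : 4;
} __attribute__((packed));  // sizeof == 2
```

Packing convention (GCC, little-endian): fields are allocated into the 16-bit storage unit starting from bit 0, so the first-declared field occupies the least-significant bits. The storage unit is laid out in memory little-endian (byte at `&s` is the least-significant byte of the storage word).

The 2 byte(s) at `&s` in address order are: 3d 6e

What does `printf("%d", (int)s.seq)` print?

[0]=0x3d [1]=0x6e (little-endian) → word 0x6e3d
type [0+:12] = (word>>0) & 0xfff = 3645
seq [12+:4] = (word>>12) & 0xf = 6  ←

6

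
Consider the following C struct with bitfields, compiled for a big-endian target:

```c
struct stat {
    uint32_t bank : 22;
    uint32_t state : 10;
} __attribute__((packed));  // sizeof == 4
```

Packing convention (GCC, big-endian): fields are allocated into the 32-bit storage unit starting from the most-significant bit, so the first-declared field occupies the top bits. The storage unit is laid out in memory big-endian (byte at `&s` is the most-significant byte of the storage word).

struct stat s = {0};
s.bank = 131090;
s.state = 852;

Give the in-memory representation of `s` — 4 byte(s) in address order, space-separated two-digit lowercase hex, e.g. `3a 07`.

[10+:22] bank=131090 & 0x3fffff = 0x20012; word=0x08004800
[0+:10] state=852 & 0x3ff = 0x354; word=0x08004b54
word = 0x08004b54 → big-endian bytes:
  [0]=0x08  [1]=0x00  [2]=0x4b  [3]=0x54

08 00 4b 54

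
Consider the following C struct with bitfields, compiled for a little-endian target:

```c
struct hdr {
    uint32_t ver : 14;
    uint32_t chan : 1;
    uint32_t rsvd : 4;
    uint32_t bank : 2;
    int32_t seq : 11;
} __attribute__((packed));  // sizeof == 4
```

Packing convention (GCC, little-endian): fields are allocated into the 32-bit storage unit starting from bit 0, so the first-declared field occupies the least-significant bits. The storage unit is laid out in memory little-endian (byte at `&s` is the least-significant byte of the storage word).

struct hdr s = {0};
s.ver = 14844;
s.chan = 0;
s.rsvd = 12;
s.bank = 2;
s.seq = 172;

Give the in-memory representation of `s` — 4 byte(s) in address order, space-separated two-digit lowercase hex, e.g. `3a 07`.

fc 39 96 15

ver:14 = 14844 → 0x39fc << 0 → word 0x000039fc
chan:1 = 0 → 0x0 << 14 → word 0x000039fc
rsvd:4 = 12 → 0xc << 15 → word 0x000639fc
bank:2 = 2 → 0x2 << 19 → word 0x001639fc
seq:11 = 172 → 0xac << 21 → word 0x159639fc
word = 0x159639fc → little-endian bytes:
  [0]=0xfc  [1]=0x39  [2]=0x96  [3]=0x15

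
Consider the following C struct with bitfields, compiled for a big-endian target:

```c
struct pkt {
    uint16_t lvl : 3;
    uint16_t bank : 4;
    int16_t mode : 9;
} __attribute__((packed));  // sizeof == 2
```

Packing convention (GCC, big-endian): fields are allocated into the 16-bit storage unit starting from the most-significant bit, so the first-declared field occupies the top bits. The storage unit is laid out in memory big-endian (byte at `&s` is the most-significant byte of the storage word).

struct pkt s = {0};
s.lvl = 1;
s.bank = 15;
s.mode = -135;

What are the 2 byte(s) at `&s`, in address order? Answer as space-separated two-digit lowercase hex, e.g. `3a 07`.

lvl:3 = 1 → 0x1 << 13 → word 0x2000
bank:4 = 15 → 0xf << 9 → word 0x3e00
mode:9 = -135 → 0x179 << 0 → word 0x3f79
word = 0x3f79 → big-endian bytes:
  [0]=0x3f  [1]=0x79

3f 79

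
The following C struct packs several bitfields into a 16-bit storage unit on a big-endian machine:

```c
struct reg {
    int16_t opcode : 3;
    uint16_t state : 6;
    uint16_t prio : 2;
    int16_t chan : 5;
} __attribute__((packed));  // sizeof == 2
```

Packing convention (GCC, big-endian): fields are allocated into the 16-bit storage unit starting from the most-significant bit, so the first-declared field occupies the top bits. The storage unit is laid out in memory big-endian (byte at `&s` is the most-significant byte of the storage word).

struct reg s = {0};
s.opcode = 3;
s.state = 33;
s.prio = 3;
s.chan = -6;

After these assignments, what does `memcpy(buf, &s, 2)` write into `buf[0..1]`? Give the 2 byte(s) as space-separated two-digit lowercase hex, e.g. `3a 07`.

70 fa

opcode (3b) val=3 bits=0x3 at bit 13: 0x6000
state (6b) val=33 bits=0x21 at bit 7: 0x7080
prio (2b) val=3 bits=0x3 at bit 5: 0x70e0
chan (5b) val=-6 bits=0x1a at bit 0: 0x70fa
word = 0x70fa → big-endian bytes:
  [0]=0x70  [1]=0xfa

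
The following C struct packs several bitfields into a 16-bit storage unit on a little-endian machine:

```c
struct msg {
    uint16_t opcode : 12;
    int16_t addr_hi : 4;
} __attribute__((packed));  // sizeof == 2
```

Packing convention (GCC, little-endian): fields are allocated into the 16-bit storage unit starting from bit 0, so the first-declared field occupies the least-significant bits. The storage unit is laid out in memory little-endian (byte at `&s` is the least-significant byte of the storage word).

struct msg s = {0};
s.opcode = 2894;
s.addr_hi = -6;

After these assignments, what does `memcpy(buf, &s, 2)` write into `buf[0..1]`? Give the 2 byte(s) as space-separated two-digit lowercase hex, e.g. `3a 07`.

4e ab

opcode:12 = 2894 → 0xb4e << 0 → word 0x0b4e
addr_hi:4 = -6 → 0xa << 12 → word 0xab4e
word = 0xab4e → little-endian bytes:
  [0]=0x4e  [1]=0xab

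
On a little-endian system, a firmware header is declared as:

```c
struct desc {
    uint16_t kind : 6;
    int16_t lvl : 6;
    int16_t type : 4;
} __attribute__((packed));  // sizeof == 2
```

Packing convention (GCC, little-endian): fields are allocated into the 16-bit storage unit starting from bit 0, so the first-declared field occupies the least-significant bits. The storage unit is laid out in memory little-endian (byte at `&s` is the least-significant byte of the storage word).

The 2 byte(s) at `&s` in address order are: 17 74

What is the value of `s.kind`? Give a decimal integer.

[0]=0x17 [1]=0x74 (little-endian) → word 0x7417
kind:6 @ bit 0 → (0x7417>>0)&0x3f = 0x17  ←
lvl:6 @ bit 6 → (0x7417>>6)&0x3f = 0x10
type:4 @ bit 12 → (0x7417>>12)&0xf = 0x7

23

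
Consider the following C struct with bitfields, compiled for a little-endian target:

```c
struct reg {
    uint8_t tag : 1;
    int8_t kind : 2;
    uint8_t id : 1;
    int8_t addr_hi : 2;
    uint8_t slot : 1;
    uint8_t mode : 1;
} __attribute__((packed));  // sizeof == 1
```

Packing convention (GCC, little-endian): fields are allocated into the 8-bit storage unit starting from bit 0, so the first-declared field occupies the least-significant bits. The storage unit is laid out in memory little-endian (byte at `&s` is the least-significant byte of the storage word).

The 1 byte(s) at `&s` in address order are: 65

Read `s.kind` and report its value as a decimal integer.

-2

[0]=0x65 (little-endian) → word 0x65
tag:1 @ bit 0 → (0x65>>0)&0x1 = 0x1
kind:2 @ bit 1 → (0x65>>1)&0x3 = 0x2  ←
id:1 @ bit 3 → (0x65>>3)&0x1 = 0x0
addr_hi:2 @ bit 4 → (0x65>>4)&0x3 = 0x2
slot:1 @ bit 6 → (0x65>>6)&0x1 = 0x1
mode:1 @ bit 7 → (0x65>>7)&0x1 = 0x0
kind signed 2b, MSB=1: 2 - 4 = -2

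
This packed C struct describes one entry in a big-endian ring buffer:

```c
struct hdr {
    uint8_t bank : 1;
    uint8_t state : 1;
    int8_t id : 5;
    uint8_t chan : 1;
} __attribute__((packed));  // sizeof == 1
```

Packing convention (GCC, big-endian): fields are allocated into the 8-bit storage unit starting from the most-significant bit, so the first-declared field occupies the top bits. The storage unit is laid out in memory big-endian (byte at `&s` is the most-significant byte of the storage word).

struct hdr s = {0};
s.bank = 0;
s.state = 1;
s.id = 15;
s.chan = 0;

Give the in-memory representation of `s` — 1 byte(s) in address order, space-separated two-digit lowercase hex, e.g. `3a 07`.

bank (1b) val=0 bits=0x0 at bit 7: 0x00
state (1b) val=1 bits=0x1 at bit 6: 0x40
id (5b) val=15 bits=0xf at bit 1: 0x5e
chan (1b) val=0 bits=0x0 at bit 0: 0x5e
word = 0x5e → big-endian bytes:
  [0]=0x5e

5e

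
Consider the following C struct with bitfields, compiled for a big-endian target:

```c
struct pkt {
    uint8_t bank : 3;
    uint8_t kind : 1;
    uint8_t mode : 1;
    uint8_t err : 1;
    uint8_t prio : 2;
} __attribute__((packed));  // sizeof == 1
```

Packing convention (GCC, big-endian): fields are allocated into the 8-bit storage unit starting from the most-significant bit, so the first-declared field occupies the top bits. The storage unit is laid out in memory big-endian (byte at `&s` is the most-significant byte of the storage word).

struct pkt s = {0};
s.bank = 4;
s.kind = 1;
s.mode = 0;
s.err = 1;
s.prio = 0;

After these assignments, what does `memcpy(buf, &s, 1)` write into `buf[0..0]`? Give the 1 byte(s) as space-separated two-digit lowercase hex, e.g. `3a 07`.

bank (3b) val=4 bits=0x4 at bit 5: 0x80
kind (1b) val=1 bits=0x1 at bit 4: 0x90
mode (1b) val=0 bits=0x0 at bit 3: 0x90
err (1b) val=1 bits=0x1 at bit 2: 0x94
prio (2b) val=0 bits=0x0 at bit 0: 0x94
word = 0x94 → big-endian bytes:
  [0]=0x94

94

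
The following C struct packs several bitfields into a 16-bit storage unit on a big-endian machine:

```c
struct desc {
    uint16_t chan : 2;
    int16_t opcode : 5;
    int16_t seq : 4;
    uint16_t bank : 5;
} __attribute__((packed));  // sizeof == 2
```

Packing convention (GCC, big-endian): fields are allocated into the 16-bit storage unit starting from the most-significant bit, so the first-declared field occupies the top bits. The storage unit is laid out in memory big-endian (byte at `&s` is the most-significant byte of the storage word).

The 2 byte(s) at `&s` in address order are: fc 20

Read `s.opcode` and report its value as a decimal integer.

-2

[0]=0xfc [1]=0x20 (big-endian) → word 0xfc20
chan [14+:2] = (word>>14) & 0x3 = 3
opcode [9+:5] = (word>>9) & 0x1f = 30  ←
seq [5+:4] = (word>>5) & 0xf = 1
bank [0+:5] = (word>>0) & 0x1f = 0
opcode signed 5b, MSB=1: 30 - 32 = -2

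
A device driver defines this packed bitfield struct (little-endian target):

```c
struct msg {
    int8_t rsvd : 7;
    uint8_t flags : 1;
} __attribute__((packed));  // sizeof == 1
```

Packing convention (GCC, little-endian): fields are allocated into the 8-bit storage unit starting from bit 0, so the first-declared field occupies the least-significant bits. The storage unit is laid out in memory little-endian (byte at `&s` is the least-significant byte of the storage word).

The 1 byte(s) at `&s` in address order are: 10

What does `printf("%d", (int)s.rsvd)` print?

16

[0]=0x10 (little-endian) → word 0x10
rsvd [0+:7] = (word>>0) & 0x7f = 16  ←
flags [7+:1] = (word>>7) & 0x1 = 0
rsvd signed 7b, MSB=0: value = 16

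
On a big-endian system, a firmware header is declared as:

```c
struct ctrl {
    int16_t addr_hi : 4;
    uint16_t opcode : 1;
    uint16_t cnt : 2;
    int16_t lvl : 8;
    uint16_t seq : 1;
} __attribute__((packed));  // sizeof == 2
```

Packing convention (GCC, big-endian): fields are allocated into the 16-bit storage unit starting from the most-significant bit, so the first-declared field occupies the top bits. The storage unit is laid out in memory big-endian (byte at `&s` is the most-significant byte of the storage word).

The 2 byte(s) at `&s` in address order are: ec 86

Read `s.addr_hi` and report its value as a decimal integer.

[0]=0xec [1]=0x86 (big-endian) → word 0xec86
addr_hi:4 @ bit 12 → (0xec86>>12)&0xf = 0xe  ←
opcode:1 @ bit 11 → (0xec86>>11)&0x1 = 0x1
cnt:2 @ bit 9 → (0xec86>>9)&0x3 = 0x2
lvl:8 @ bit 1 → (0xec86>>1)&0xff = 0x43
seq:1 @ bit 0 → (0xec86>>0)&0x1 = 0x0
addr_hi signed 4b, MSB=1: 14 - 16 = -2

-2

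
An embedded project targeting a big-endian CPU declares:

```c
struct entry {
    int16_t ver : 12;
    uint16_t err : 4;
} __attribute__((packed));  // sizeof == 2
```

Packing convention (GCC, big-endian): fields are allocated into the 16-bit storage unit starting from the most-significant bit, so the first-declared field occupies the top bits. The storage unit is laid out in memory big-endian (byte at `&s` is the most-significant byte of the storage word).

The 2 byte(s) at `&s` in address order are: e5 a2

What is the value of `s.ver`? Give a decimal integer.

[0]=0xe5 [1]=0xa2 (big-endian) → word 0xe5a2
ver:12 @ bit 4 → (0xe5a2>>4)&0xfff = 0xe5a  ←
err:4 @ bit 0 → (0xe5a2>>0)&0xf = 0x2
ver signed 12b, MSB=1: 3674 - 4096 = -422

-422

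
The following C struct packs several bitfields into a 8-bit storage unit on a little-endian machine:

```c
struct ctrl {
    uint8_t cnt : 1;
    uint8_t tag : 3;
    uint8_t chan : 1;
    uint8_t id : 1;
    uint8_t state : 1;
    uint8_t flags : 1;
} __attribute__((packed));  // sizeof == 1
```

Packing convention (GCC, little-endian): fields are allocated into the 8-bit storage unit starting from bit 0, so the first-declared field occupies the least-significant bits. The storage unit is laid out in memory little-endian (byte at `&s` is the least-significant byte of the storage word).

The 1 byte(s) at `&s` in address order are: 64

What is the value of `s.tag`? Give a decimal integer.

[0]=0x64 (little-endian) → word 0x64
cnt [0+:1] = (word>>0) & 0x1 = 0
tag [1+:3] = (word>>1) & 0x7 = 2  ←
chan [4+:1] = (word>>4) & 0x1 = 0
id [5+:1] = (word>>5) & 0x1 = 1
state [6+:1] = (word>>6) & 0x1 = 1
flags [7+:1] = (word>>7) & 0x1 = 0

2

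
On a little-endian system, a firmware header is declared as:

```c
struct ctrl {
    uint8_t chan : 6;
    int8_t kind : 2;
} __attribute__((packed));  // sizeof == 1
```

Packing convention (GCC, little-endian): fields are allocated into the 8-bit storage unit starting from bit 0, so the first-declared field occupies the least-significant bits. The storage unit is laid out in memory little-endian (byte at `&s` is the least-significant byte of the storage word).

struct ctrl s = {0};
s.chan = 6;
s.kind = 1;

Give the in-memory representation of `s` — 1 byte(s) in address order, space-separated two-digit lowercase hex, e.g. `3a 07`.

46

[0+:6] chan=6 & 0x3f = 0x6; word=0x06
[6+:2] kind=1 & 0x3 = 0x1; word=0x46
word = 0x46 → little-endian bytes:
  [0]=0x46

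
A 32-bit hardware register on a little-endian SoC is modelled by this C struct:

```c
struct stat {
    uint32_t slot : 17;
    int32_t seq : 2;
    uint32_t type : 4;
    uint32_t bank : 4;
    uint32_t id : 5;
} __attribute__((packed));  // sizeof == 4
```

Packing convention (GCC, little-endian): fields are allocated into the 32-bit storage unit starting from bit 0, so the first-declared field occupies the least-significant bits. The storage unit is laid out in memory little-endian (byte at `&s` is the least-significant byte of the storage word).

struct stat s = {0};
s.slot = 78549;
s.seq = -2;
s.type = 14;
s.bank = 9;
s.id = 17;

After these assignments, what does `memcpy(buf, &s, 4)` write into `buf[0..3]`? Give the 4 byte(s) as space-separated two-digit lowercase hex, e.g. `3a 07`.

d5 32 f5 8c

[0+:17] slot=78549 & 0x1ffff = 0x132d5; word=0x000132d5
[17+:2] seq=-2 & 0x3 = 0x2; word=0x000532d5
[19+:4] type=14 & 0xf = 0xe; word=0x007532d5
[23+:4] bank=9 & 0xf = 0x9; word=0x04f532d5
[27+:5] id=17 & 0x1f = 0x11; word=0x8cf532d5
word = 0x8cf532d5 → little-endian bytes:
  [0]=0xd5  [1]=0x32  [2]=0xf5  [3]=0x8c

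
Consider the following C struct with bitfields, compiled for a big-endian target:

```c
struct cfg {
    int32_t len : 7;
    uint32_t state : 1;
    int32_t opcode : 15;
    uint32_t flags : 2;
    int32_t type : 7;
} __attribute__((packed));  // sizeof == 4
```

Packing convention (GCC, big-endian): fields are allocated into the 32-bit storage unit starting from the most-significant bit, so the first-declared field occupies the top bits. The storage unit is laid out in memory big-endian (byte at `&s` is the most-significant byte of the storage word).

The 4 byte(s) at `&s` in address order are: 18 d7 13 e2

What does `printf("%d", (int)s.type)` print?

[0]=0x18 [1]=0xd7 [2]=0x13 [3]=0xe2 (big-endian) → word 0x18d713e2
len:7 @ bit 25 → (0x18d713e2>>25)&0x7f = 0xc
state:1 @ bit 24 → (0x18d713e2>>24)&0x1 = 0x0
opcode:15 @ bit 9 → (0x18d713e2>>9)&0x7fff = 0x6b89
flags:2 @ bit 7 → (0x18d713e2>>7)&0x3 = 0x3
type:7 @ bit 0 → (0x18d713e2>>0)&0x7f = 0x62  ←
type signed 7b, MSB=1: 98 - 128 = -30

-30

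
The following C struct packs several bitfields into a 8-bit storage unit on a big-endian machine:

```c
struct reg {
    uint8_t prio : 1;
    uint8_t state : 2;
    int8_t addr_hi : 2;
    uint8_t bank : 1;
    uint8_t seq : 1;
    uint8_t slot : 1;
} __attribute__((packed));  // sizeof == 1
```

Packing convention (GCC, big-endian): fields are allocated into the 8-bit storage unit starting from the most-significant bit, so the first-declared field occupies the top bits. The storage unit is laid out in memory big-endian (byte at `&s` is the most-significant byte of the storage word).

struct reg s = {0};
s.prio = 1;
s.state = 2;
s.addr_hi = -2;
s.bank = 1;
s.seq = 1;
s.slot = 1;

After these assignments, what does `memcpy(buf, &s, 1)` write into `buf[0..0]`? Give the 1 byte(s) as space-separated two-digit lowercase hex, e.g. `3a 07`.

d7

prio:1 = 1 → 0x1 << 7 → word 0x80
state:2 = 2 → 0x2 << 5 → word 0xc0
addr_hi:2 = -2 → 0x2 << 3 → word 0xd0
bank:1 = 1 → 0x1 << 2 → word 0xd4
seq:1 = 1 → 0x1 << 1 → word 0xd6
slot:1 = 1 → 0x1 << 0 → word 0xd7
word = 0xd7 → big-endian bytes:
  [0]=0xd7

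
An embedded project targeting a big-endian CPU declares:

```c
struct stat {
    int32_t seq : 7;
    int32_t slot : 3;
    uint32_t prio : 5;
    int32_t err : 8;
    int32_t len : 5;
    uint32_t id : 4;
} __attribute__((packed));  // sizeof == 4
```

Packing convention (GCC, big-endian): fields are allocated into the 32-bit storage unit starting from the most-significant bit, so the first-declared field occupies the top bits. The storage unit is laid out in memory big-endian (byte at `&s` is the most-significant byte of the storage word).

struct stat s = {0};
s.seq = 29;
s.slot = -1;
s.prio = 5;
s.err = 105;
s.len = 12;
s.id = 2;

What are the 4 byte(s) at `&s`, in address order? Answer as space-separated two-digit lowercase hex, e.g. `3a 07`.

seq:7 = 29 → 0x1d << 25 → word 0x3a000000
slot:3 = -1 → 0x7 << 22 → word 0x3bc00000
prio:5 = 5 → 0x5 << 17 → word 0x3bca0000
err:8 = 105 → 0x69 << 9 → word 0x3bcad200
len:5 = 12 → 0xc << 4 → word 0x3bcad2c0
id:4 = 2 → 0x2 << 0 → word 0x3bcad2c2
word = 0x3bcad2c2 → big-endian bytes:
  [0]=0x3b  [1]=0xca  [2]=0xd2  [3]=0xc2

3b ca d2 c2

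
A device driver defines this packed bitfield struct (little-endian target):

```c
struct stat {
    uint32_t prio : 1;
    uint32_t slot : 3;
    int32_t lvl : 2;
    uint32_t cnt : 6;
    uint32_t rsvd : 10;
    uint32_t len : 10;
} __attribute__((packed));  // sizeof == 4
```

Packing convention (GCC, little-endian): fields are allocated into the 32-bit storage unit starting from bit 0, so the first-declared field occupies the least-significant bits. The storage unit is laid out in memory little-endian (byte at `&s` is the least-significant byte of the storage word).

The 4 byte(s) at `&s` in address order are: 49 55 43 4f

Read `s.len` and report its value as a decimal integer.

[0]=0x49 [1]=0x55 [2]=0x43 [3]=0x4f (little-endian) → word 0x4f435549
prio [0+:1] = (word>>0) & 0x1 = 1
slot [1+:3] = (word>>1) & 0x7 = 4
lvl [4+:2] = (word>>4) & 0x3 = 0
cnt [6+:6] = (word>>6) & 0x3f = 21
rsvd [12+:10] = (word>>12) & 0x3ff = 53
len [22+:10] = (word>>22) & 0x3ff = 317  ←

317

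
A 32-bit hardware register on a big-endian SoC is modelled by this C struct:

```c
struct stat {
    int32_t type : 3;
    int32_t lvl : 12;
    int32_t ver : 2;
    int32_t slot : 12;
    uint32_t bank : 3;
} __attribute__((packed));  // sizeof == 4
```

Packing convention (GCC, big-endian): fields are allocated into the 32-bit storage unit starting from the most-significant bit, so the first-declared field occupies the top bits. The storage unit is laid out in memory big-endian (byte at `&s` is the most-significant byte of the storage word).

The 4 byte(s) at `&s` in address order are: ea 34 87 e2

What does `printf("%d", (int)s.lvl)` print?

[0]=0xea [1]=0x34 [2]=0x87 [3]=0xe2 (big-endian) → word 0xea3487e2
type [29+:3] = (word>>29) & 0x7 = 7
lvl [17+:12] = (word>>17) & 0xfff = 1306  ←
ver [15+:2] = (word>>15) & 0x3 = 1
slot [3+:12] = (word>>3) & 0xfff = 252
bank [0+:3] = (word>>0) & 0x7 = 2
lvl signed 12b, MSB=0: value = 1306

1306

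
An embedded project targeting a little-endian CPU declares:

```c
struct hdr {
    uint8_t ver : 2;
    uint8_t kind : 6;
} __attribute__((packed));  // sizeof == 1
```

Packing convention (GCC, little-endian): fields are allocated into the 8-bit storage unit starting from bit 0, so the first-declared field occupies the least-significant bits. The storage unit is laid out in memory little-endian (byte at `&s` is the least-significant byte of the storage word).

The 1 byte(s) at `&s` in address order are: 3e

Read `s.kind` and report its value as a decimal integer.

15

[0]=0x3e (little-endian) → word 0x3e
ver [0+:2] = (word>>0) & 0x3 = 2
kind [2+:6] = (word>>2) & 0x3f = 15  ←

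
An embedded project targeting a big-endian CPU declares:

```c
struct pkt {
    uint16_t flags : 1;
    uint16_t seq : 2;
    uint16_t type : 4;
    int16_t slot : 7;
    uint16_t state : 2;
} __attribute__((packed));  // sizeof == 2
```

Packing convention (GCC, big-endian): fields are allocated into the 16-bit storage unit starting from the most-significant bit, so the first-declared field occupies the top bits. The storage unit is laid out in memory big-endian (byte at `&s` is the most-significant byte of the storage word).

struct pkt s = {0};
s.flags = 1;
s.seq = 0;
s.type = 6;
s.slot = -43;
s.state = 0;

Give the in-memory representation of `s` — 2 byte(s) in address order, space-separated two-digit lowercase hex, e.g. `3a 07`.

[15+:1] flags=1 & 0x1 = 0x1; word=0x8000
[13+:2] seq=0 & 0x3 = 0x0; word=0x8000
[9+:4] type=6 & 0xf = 0x6; word=0x8c00
[2+:7] slot=-43 & 0x7f = 0x55; word=0x8d54
[0+:2] state=0 & 0x3 = 0x0; word=0x8d54
word = 0x8d54 → big-endian bytes:
  [0]=0x8d  [1]=0x54

8d 54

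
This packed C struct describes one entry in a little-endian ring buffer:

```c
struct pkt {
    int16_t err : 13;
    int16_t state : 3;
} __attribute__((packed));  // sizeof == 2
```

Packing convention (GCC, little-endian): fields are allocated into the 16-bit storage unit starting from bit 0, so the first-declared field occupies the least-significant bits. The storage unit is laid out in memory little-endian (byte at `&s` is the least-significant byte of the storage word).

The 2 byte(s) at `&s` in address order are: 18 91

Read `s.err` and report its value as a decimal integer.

-3816

[0]=0x18 [1]=0x91 (little-endian) → word 0x9118
err [0+:13] = (word>>0) & 0x1fff = 4376  ←
state [13+:3] = (word>>13) & 0x7 = 4
err signed 13b, MSB=1: 4376 - 8192 = -3816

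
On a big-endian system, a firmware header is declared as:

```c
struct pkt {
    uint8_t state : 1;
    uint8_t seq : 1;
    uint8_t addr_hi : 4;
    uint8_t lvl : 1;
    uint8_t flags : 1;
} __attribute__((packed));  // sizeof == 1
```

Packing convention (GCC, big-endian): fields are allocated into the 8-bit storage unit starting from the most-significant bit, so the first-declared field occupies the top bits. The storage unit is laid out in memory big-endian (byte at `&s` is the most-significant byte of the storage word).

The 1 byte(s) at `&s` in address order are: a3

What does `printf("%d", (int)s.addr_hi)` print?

8

[0]=0xa3 (big-endian) → word 0xa3
state [7+:1] = (word>>7) & 0x1 = 1
seq [6+:1] = (word>>6) & 0x1 = 0
addr_hi [2+:4] = (word>>2) & 0xf = 8  ←
lvl [1+:1] = (word>>1) & 0x1 = 1
flags [0+:1] = (word>>0) & 0x1 = 1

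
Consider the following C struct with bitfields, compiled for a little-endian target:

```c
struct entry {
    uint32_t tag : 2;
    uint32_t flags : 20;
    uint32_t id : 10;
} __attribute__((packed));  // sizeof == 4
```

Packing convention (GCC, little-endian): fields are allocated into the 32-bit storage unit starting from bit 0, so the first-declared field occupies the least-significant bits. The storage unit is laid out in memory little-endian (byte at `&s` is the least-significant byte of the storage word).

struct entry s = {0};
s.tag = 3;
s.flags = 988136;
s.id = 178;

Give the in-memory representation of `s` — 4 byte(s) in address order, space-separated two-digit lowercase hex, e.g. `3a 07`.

tag:2 = 3 → 0x3 << 0 → word 0x00000003
flags:20 = 988136 → 0xf13e8 << 2 → word 0x003c4fa3
id:10 = 178 → 0xb2 << 22 → word 0x2cbc4fa3
word = 0x2cbc4fa3 → little-endian bytes:
  [0]=0xa3  [1]=0x4f  [2]=0xbc  [3]=0x2c

a3 4f bc 2c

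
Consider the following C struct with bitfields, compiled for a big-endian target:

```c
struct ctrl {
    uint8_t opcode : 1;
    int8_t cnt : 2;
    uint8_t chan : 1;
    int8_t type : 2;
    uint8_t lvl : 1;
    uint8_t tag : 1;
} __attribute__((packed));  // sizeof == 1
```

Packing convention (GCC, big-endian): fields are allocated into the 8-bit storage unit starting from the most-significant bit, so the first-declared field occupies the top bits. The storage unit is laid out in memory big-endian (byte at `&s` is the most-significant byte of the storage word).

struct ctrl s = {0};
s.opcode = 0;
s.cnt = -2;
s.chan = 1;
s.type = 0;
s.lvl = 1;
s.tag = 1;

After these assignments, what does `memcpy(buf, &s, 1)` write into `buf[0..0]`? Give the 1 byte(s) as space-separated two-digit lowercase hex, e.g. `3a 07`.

53

opcode:1 = 0 → 0x0 << 7 → word 0x00
cnt:2 = -2 → 0x2 << 5 → word 0x40
chan:1 = 1 → 0x1 << 4 → word 0x50
type:2 = 0 → 0x0 << 2 → word 0x50
lvl:1 = 1 → 0x1 << 1 → word 0x52
tag:1 = 1 → 0x1 << 0 → word 0x53
word = 0x53 → big-endian bytes:
  [0]=0x53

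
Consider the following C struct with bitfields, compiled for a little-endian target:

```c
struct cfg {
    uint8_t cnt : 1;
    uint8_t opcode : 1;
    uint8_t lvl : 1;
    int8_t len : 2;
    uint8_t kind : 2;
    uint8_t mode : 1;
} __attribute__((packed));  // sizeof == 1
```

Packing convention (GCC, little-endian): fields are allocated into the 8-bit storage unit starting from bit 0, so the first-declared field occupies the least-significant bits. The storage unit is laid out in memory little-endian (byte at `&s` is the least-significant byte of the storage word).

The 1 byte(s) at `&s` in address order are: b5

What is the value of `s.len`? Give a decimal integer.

[0]=0xb5 (little-endian) → word 0xb5
cnt:1 @ bit 0 → (0xb5>>0)&0x1 = 0x1
opcode:1 @ bit 1 → (0xb5>>1)&0x1 = 0x0
lvl:1 @ bit 2 → (0xb5>>2)&0x1 = 0x1
len:2 @ bit 3 → (0xb5>>3)&0x3 = 0x2  ←
kind:2 @ bit 5 → (0xb5>>5)&0x3 = 0x1
mode:1 @ bit 7 → (0xb5>>7)&0x1 = 0x1
len signed 2b, MSB=1: 2 - 4 = -2

-2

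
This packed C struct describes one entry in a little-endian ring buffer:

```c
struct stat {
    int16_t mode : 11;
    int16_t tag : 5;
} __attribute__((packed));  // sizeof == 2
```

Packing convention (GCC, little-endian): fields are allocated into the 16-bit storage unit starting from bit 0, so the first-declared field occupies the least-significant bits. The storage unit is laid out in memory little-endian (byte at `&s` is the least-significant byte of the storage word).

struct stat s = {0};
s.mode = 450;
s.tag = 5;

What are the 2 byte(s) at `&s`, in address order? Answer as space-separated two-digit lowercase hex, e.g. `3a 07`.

mode:11 = 450 → 0x1c2 << 0 → word 0x01c2
tag:5 = 5 → 0x5 << 11 → word 0x29c2
word = 0x29c2 → little-endian bytes:
  [0]=0xc2  [1]=0x29

c2 29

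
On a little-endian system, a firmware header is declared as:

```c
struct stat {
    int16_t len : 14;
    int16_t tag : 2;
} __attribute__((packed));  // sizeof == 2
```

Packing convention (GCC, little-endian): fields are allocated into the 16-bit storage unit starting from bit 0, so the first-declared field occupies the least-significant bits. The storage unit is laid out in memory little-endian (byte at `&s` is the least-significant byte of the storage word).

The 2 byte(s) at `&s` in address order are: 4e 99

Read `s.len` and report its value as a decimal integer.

[0]=0x4e [1]=0x99 (little-endian) → word 0x994e
len:14 @ bit 0 → (0x994e>>0)&0x3fff = 0x194e  ←
tag:2 @ bit 14 → (0x994e>>14)&0x3 = 0x2
len signed 14b, MSB=0: value = 6478

6478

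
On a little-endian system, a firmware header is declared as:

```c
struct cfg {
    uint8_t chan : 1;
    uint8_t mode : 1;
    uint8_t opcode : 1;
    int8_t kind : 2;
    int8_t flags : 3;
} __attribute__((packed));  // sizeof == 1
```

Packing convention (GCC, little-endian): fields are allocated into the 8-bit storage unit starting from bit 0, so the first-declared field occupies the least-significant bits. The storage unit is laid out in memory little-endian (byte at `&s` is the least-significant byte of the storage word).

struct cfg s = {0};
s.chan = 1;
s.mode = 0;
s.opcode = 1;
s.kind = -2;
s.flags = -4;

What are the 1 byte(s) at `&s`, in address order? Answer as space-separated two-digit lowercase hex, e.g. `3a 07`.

95

chan (1b) val=1 bits=0x1 at bit 0: 0x01
mode (1b) val=0 bits=0x0 at bit 1: 0x01
opcode (1b) val=1 bits=0x1 at bit 2: 0x05
kind (2b) val=-2 bits=0x2 at bit 3: 0x15
flags (3b) val=-4 bits=0x4 at bit 5: 0x95
word = 0x95 → little-endian bytes:
  [0]=0x95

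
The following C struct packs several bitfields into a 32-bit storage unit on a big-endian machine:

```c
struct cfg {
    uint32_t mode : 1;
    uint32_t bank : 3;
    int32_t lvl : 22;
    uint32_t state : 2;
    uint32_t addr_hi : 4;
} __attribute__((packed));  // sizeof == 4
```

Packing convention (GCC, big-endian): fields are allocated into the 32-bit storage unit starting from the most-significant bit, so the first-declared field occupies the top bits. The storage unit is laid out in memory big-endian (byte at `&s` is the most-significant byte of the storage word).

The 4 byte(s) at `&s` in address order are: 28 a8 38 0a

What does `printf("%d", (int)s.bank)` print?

[0]=0x28 [1]=0xa8 [2]=0x38 [3]=0x0a (big-endian) → word 0x28a8380a
mode:1 @ bit 31 → (0x28a8380a>>31)&0x1 = 0x0
bank:3 @ bit 28 → (0x28a8380a>>28)&0x7 = 0x2  ←
lvl:22 @ bit 6 → (0x28a8380a>>6)&0x3fffff = 0x22a0e0
state:2 @ bit 4 → (0x28a8380a>>4)&0x3 = 0x0
addr_hi:4 @ bit 0 → (0x28a8380a>>0)&0xf = 0xa

2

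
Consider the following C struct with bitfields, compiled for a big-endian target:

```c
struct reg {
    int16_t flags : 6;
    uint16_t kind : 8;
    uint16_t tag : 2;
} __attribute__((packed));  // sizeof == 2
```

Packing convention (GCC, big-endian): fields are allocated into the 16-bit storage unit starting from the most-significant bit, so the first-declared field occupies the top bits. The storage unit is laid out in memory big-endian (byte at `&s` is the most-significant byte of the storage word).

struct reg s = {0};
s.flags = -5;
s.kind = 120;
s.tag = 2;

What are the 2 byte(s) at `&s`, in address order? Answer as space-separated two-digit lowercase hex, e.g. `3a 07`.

ed e2

[10+:6] flags=-5 & 0x3f = 0x3b; word=0xec00
[2+:8] kind=120 & 0xff = 0x78; word=0xede0
[0+:2] tag=2 & 0x3 = 0x2; word=0xede2
word = 0xede2 → big-endian bytes:
  [0]=0xed  [1]=0xe2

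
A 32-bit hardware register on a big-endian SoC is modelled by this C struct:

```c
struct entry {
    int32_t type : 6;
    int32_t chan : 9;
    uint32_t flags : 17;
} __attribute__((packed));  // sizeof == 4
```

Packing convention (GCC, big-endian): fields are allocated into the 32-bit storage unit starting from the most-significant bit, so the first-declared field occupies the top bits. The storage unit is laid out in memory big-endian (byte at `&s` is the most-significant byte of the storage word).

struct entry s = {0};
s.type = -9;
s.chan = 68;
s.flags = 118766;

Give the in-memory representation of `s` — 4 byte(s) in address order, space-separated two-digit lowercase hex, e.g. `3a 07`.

dc 89 cf ee

type:6 = -9 → 0x37 << 26 → word 0xdc000000
chan:9 = 68 → 0x44 << 17 → word 0xdc880000
flags:17 = 118766 → 0x1cfee << 0 → word 0xdc89cfee
word = 0xdc89cfee → big-endian bytes:
  [0]=0xdc  [1]=0x89  [2]=0xcf  [3]=0xee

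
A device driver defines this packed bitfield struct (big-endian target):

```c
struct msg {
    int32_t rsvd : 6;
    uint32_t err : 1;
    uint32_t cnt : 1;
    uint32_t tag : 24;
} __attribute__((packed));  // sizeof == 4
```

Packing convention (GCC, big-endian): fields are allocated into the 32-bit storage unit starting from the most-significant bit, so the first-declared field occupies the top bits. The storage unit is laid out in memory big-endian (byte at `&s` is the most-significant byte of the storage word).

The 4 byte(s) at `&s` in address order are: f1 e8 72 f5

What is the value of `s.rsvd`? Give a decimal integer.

-4

[0]=0xf1 [1]=0xe8 [2]=0x72 [3]=0xf5 (big-endian) → word 0xf1e872f5
rsvd:6 @ bit 26 → (0xf1e872f5>>26)&0x3f = 0x3c  ←
err:1 @ bit 25 → (0xf1e872f5>>25)&0x1 = 0x0
cnt:1 @ bit 24 → (0xf1e872f5>>24)&0x1 = 0x1
tag:24 @ bit 0 → (0xf1e872f5>>0)&0xffffff = 0xe872f5
rsvd signed 6b, MSB=1: 60 - 64 = -4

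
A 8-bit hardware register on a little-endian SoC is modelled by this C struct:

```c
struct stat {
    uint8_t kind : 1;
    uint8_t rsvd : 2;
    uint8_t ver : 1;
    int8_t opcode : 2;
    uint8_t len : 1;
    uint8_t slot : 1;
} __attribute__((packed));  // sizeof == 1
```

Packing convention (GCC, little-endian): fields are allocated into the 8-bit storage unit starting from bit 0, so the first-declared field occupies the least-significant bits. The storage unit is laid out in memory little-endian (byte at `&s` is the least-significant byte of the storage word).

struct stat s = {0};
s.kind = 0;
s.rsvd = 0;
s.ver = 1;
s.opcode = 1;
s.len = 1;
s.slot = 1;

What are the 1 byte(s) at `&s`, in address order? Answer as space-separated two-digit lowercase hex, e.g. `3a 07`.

[0+:1] kind=0 & 0x1 = 0x0; word=0x00
[1+:2] rsvd=0 & 0x3 = 0x0; word=0x00
[3+:1] ver=1 & 0x1 = 0x1; word=0x08
[4+:2] opcode=1 & 0x3 = 0x1; word=0x18
[6+:1] len=1 & 0x1 = 0x1; word=0x58
[7+:1] slot=1 & 0x1 = 0x1; word=0xd8
word = 0xd8 → little-endian bytes:
  [0]=0xd8

d8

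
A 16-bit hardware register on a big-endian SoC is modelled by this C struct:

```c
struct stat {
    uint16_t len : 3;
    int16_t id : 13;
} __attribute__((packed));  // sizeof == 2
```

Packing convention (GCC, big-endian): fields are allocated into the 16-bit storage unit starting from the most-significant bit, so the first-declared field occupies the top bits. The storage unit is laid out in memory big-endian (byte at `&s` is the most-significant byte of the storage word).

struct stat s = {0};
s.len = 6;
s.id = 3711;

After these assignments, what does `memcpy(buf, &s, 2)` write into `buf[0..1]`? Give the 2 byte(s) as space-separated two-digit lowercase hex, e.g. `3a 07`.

[13+:3] len=6 & 0x7 = 0x6; word=0xc000
[0+:13] id=3711 & 0x1fff = 0xe7f; word=0xce7f
word = 0xce7f → big-endian bytes:
  [0]=0xce  [1]=0x7f

ce 7f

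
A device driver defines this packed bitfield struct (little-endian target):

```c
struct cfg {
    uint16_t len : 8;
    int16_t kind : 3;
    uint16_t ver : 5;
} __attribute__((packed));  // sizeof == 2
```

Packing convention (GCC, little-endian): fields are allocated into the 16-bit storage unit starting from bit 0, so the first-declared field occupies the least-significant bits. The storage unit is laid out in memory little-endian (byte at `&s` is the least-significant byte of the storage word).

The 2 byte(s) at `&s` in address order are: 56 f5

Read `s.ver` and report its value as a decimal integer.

[0]=0x56 [1]=0xf5 (little-endian) → word 0xf556
len [0+:8] = (word>>0) & 0xff = 86
kind [8+:3] = (word>>8) & 0x7 = 5
ver [11+:5] = (word>>11) & 0x1f = 30  ←

30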